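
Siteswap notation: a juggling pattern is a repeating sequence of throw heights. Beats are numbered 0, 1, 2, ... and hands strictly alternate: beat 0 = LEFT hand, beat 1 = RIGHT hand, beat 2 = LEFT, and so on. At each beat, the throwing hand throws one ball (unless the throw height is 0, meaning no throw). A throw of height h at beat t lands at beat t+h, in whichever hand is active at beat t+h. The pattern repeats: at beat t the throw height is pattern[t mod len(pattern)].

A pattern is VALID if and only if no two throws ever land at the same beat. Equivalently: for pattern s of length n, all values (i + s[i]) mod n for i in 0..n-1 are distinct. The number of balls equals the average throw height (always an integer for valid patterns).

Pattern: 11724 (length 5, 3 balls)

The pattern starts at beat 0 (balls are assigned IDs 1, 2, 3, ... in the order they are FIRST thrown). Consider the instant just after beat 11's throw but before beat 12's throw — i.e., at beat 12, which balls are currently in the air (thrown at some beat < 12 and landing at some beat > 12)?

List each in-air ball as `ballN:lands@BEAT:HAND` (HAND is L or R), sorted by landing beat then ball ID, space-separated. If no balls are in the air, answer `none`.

Beat 0 (L): throw ball1 h=1 -> lands@1:R; in-air after throw: [b1@1:R]
Beat 1 (R): throw ball1 h=1 -> lands@2:L; in-air after throw: [b1@2:L]
Beat 2 (L): throw ball1 h=7 -> lands@9:R; in-air after throw: [b1@9:R]
Beat 3 (R): throw ball2 h=2 -> lands@5:R; in-air after throw: [b2@5:R b1@9:R]
Beat 4 (L): throw ball3 h=4 -> lands@8:L; in-air after throw: [b2@5:R b3@8:L b1@9:R]
Beat 5 (R): throw ball2 h=1 -> lands@6:L; in-air after throw: [b2@6:L b3@8:L b1@9:R]
Beat 6 (L): throw ball2 h=1 -> lands@7:R; in-air after throw: [b2@7:R b3@8:L b1@9:R]
Beat 7 (R): throw ball2 h=7 -> lands@14:L; in-air after throw: [b3@8:L b1@9:R b2@14:L]
Beat 8 (L): throw ball3 h=2 -> lands@10:L; in-air after throw: [b1@9:R b3@10:L b2@14:L]
Beat 9 (R): throw ball1 h=4 -> lands@13:R; in-air after throw: [b3@10:L b1@13:R b2@14:L]
Beat 10 (L): throw ball3 h=1 -> lands@11:R; in-air after throw: [b3@11:R b1@13:R b2@14:L]
Beat 11 (R): throw ball3 h=1 -> lands@12:L; in-air after throw: [b3@12:L b1@13:R b2@14:L]
Beat 12 (L): throw ball3 h=7 -> lands@19:R; in-air after throw: [b1@13:R b2@14:L b3@19:R]

Answer: ball1:lands@13:R ball2:lands@14:L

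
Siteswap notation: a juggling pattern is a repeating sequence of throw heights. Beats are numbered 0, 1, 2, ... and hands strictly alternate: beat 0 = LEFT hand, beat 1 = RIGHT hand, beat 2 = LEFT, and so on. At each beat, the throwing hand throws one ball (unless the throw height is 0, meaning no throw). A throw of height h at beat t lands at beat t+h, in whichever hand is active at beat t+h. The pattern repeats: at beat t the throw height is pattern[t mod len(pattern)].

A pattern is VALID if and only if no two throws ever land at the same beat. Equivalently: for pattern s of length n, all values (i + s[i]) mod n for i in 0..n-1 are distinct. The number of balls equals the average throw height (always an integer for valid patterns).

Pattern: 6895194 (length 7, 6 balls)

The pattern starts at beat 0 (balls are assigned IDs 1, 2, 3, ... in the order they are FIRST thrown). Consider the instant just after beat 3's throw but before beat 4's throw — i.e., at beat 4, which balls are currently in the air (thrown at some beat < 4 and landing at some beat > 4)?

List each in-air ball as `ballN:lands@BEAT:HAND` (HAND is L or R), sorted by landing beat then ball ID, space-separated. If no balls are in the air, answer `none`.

Beat 0 (L): throw ball1 h=6 -> lands@6:L; in-air after throw: [b1@6:L]
Beat 1 (R): throw ball2 h=8 -> lands@9:R; in-air after throw: [b1@6:L b2@9:R]
Beat 2 (L): throw ball3 h=9 -> lands@11:R; in-air after throw: [b1@6:L b2@9:R b3@11:R]
Beat 3 (R): throw ball4 h=5 -> lands@8:L; in-air after throw: [b1@6:L b4@8:L b2@9:R b3@11:R]
Beat 4 (L): throw ball5 h=1 -> lands@5:R; in-air after throw: [b5@5:R b1@6:L b4@8:L b2@9:R b3@11:R]

Answer: ball1:lands@6:L ball4:lands@8:L ball2:lands@9:R ball3:lands@11:R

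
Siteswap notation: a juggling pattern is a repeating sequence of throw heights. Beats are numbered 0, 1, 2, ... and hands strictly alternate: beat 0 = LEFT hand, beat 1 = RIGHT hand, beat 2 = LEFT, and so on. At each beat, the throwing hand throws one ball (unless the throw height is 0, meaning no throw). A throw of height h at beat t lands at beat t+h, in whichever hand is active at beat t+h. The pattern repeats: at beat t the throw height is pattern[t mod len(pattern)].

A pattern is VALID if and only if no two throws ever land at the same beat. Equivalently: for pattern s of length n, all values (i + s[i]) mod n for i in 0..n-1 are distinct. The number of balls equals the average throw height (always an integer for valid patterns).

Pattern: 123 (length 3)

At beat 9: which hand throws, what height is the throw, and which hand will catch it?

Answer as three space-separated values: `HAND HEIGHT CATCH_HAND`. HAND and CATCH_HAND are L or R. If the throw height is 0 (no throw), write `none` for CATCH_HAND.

Answer: R 1 L

Derivation:
Beat 9: 9 mod 2 = 1, so hand = R
Throw height = pattern[9 mod 3] = pattern[0] = 1
Lands at beat 9+1=10, 10 mod 2 = 0, so catch hand = L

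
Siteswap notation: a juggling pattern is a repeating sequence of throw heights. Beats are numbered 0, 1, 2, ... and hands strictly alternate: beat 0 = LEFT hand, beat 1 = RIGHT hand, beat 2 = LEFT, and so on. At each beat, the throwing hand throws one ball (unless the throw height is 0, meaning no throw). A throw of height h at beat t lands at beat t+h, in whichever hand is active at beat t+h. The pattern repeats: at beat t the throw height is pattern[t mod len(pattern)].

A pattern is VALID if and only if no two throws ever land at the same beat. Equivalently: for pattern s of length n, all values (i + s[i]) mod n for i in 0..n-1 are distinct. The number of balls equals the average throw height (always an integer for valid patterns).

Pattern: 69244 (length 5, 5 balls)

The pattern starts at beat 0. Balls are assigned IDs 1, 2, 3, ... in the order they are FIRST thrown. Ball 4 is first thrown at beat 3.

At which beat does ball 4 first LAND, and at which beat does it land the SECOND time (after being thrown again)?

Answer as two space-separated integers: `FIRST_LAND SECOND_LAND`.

Answer: 7 9

Derivation:
Beat 0 (L): throw ball1 h=6 -> lands@6:L; in-air after throw: [b1@6:L]
Beat 1 (R): throw ball2 h=9 -> lands@10:L; in-air after throw: [b1@6:L b2@10:L]
Beat 2 (L): throw ball3 h=2 -> lands@4:L; in-air after throw: [b3@4:L b1@6:L b2@10:L]
Beat 3 (R): throw ball4 h=4 -> lands@7:R; in-air after throw: [b3@4:L b1@6:L b4@7:R b2@10:L]
Beat 4 (L): throw ball3 h=4 -> lands@8:L; in-air after throw: [b1@6:L b4@7:R b3@8:L b2@10:L]
Beat 5 (R): throw ball5 h=6 -> lands@11:R; in-air after throw: [b1@6:L b4@7:R b3@8:L b2@10:L b5@11:R]
Beat 6 (L): throw ball1 h=9 -> lands@15:R; in-air after throw: [b4@7:R b3@8:L b2@10:L b5@11:R b1@15:R]
Beat 7 (R): throw ball4 h=2 -> lands@9:R; in-air after throw: [b3@8:L b4@9:R b2@10:L b5@11:R b1@15:R]
Beat 8 (L): throw ball3 h=4 -> lands@12:L; in-air after throw: [b4@9:R b2@10:L b5@11:R b3@12:L b1@15:R]
Beat 9 (R): throw ball4 h=4 -> lands@13:R; in-air after throw: [b2@10:L b5@11:R b3@12:L b4@13:R b1@15:R]
Ball 4: thrown@3 h=4 -> first land @7; rethrown@7 h=2 -> second land @9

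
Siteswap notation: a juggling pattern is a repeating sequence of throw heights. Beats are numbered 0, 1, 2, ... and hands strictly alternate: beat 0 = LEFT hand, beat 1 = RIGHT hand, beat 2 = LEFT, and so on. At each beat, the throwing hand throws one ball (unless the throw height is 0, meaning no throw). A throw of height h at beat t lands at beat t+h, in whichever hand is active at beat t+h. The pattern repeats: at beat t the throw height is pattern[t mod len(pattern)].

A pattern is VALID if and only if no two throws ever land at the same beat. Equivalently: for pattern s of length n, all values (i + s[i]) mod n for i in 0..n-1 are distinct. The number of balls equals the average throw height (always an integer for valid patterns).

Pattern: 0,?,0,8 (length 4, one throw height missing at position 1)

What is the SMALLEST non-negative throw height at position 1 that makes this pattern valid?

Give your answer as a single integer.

Answer: 0

Derivation:
i=0: (0 + 0) mod 4 = 0
i=1: s[i]=? (unknown)
i=2: (2 + 0) mod 4 = 2
i=3: (3 + 8) mod 4 = 3
Known residues: [0, 2, 3]; need a permutation of 0..3, so missing residue r = 1
Need (1 + s) mod 4 = 1; smallest s = (1 - 1) mod 4 = 0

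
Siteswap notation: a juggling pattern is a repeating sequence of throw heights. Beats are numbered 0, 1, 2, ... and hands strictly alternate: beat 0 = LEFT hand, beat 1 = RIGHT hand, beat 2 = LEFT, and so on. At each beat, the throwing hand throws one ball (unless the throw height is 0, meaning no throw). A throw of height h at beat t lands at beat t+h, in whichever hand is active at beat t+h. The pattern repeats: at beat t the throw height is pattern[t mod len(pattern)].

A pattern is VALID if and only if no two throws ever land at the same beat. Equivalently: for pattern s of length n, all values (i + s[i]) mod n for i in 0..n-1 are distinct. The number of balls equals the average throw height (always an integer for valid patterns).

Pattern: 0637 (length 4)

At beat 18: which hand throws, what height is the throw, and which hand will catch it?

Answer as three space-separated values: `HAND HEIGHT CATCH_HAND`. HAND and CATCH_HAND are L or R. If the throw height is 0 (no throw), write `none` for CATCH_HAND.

Beat 18: 18 mod 2 = 0, so hand = L
Throw height = pattern[18 mod 4] = pattern[2] = 3
Lands at beat 18+3=21, 21 mod 2 = 1, so catch hand = R

Answer: L 3 R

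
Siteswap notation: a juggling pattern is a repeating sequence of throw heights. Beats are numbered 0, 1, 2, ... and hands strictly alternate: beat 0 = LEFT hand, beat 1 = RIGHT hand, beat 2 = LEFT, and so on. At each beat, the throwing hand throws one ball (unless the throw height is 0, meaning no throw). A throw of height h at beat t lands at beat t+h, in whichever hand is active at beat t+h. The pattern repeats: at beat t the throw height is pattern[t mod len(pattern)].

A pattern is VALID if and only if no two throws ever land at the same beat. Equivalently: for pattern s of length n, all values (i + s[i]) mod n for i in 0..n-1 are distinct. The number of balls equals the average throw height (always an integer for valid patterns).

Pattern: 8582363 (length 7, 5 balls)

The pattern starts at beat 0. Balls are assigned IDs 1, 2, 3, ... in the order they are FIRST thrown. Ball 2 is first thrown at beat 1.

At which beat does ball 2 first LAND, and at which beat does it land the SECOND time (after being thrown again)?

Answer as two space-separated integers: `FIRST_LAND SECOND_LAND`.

Beat 0 (L): throw ball1 h=8 -> lands@8:L; in-air after throw: [b1@8:L]
Beat 1 (R): throw ball2 h=5 -> lands@6:L; in-air after throw: [b2@6:L b1@8:L]
Beat 2 (L): throw ball3 h=8 -> lands@10:L; in-air after throw: [b2@6:L b1@8:L b3@10:L]
Beat 3 (R): throw ball4 h=2 -> lands@5:R; in-air after throw: [b4@5:R b2@6:L b1@8:L b3@10:L]
Beat 4 (L): throw ball5 h=3 -> lands@7:R; in-air after throw: [b4@5:R b2@6:L b5@7:R b1@8:L b3@10:L]
Beat 5 (R): throw ball4 h=6 -> lands@11:R; in-air after throw: [b2@6:L b5@7:R b1@8:L b3@10:L b4@11:R]
Beat 6 (L): throw ball2 h=3 -> lands@9:R; in-air after throw: [b5@7:R b1@8:L b2@9:R b3@10:L b4@11:R]
Beat 7 (R): throw ball5 h=8 -> lands@15:R; in-air after throw: [b1@8:L b2@9:R b3@10:L b4@11:R b5@15:R]
Beat 8 (L): throw ball1 h=5 -> lands@13:R; in-air after throw: [b2@9:R b3@10:L b4@11:R b1@13:R b5@15:R]
Beat 9 (R): throw ball2 h=8 -> lands@17:R; in-air after throw: [b3@10:L b4@11:R b1@13:R b5@15:R b2@17:R]
Ball 2: thrown@1 h=5 -> first land @6; rethrown@6 h=3 -> second land @9

Answer: 6 9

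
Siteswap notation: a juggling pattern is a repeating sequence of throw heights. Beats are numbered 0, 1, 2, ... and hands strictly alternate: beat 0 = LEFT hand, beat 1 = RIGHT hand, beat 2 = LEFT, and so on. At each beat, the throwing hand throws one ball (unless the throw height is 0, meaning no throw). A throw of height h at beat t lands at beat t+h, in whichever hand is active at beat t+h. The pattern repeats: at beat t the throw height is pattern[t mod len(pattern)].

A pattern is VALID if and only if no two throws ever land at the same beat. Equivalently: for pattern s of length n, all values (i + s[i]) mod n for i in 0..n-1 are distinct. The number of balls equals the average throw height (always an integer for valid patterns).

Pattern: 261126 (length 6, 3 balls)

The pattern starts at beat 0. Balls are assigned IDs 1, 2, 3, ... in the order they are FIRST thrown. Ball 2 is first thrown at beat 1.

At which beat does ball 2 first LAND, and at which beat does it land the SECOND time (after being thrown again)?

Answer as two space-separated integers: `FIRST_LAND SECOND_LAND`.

Answer: 7 13

Derivation:
Beat 0 (L): throw ball1 h=2 -> lands@2:L; in-air after throw: [b1@2:L]
Beat 1 (R): throw ball2 h=6 -> lands@7:R; in-air after throw: [b1@2:L b2@7:R]
Beat 2 (L): throw ball1 h=1 -> lands@3:R; in-air after throw: [b1@3:R b2@7:R]
Beat 3 (R): throw ball1 h=1 -> lands@4:L; in-air after throw: [b1@4:L b2@7:R]
Beat 4 (L): throw ball1 h=2 -> lands@6:L; in-air after throw: [b1@6:L b2@7:R]
Beat 5 (R): throw ball3 h=6 -> lands@11:R; in-air after throw: [b1@6:L b2@7:R b3@11:R]
Beat 6 (L): throw ball1 h=2 -> lands@8:L; in-air after throw: [b2@7:R b1@8:L b3@11:R]
Beat 7 (R): throw ball2 h=6 -> lands@13:R; in-air after throw: [b1@8:L b3@11:R b2@13:R]
Beat 8 (L): throw ball1 h=1 -> lands@9:R; in-air after throw: [b1@9:R b3@11:R b2@13:R]
Beat 9 (R): throw ball1 h=1 -> lands@10:L; in-air after throw: [b1@10:L b3@11:R b2@13:R]
Beat 10 (L): throw ball1 h=2 -> lands@12:L; in-air after throw: [b3@11:R b1@12:L b2@13:R]
Beat 11 (R): throw ball3 h=6 -> lands@17:R; in-air after throw: [b1@12:L b2@13:R b3@17:R]
Beat 12 (L): throw ball1 h=2 -> lands@14:L; in-air after throw: [b2@13:R b1@14:L b3@17:R]
Beat 13 (R): throw ball2 h=6 -> lands@19:R; in-air after throw: [b1@14:L b3@17:R b2@19:R]
Ball 2: thrown@1 h=6 -> first land @7; rethrown@7 h=6 -> second land @13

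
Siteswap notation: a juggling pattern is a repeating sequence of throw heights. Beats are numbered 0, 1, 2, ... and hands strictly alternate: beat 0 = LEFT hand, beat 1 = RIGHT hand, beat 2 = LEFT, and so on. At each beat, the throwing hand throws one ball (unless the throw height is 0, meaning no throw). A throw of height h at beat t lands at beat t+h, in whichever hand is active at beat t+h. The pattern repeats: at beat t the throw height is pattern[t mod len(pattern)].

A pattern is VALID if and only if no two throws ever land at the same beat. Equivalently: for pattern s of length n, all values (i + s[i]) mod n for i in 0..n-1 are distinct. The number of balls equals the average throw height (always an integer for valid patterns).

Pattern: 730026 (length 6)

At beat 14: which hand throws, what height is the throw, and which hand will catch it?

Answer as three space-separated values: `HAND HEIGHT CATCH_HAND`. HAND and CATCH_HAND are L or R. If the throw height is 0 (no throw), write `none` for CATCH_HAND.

Answer: L 0 none

Derivation:
Beat 14: 14 mod 2 = 0, so hand = L
Throw height = pattern[14 mod 6] = pattern[2] = 0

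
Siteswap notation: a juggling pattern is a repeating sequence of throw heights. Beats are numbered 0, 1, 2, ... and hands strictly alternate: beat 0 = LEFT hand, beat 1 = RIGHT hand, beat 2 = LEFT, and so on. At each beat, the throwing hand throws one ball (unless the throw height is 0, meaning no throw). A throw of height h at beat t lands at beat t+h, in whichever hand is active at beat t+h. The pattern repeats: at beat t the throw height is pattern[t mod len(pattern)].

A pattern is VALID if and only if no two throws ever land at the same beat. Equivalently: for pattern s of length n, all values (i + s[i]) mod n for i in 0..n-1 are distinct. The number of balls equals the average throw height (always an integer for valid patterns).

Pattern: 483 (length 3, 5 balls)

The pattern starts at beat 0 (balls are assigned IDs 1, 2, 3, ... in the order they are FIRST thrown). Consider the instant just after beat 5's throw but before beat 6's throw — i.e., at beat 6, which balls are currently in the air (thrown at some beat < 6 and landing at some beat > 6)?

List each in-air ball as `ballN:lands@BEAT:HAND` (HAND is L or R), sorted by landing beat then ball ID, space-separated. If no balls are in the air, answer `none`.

Beat 0 (L): throw ball1 h=4 -> lands@4:L; in-air after throw: [b1@4:L]
Beat 1 (R): throw ball2 h=8 -> lands@9:R; in-air after throw: [b1@4:L b2@9:R]
Beat 2 (L): throw ball3 h=3 -> lands@5:R; in-air after throw: [b1@4:L b3@5:R b2@9:R]
Beat 3 (R): throw ball4 h=4 -> lands@7:R; in-air after throw: [b1@4:L b3@5:R b4@7:R b2@9:R]
Beat 4 (L): throw ball1 h=8 -> lands@12:L; in-air after throw: [b3@5:R b4@7:R b2@9:R b1@12:L]
Beat 5 (R): throw ball3 h=3 -> lands@8:L; in-air after throw: [b4@7:R b3@8:L b2@9:R b1@12:L]
Beat 6 (L): throw ball5 h=4 -> lands@10:L; in-air after throw: [b4@7:R b3@8:L b2@9:R b5@10:L b1@12:L]

Answer: ball4:lands@7:R ball3:lands@8:L ball2:lands@9:R ball1:lands@12:L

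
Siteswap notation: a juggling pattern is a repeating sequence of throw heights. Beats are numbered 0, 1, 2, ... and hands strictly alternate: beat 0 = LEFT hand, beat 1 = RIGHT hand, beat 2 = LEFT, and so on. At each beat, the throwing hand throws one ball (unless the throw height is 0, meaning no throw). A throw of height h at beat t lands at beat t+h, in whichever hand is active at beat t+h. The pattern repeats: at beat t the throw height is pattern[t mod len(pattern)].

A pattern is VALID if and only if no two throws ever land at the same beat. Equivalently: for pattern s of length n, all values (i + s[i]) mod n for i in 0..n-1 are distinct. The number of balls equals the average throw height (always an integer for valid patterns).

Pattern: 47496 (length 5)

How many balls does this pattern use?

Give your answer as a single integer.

Pattern = [4, 7, 4, 9, 6], length n = 5
  position 0: throw height = 4, running sum = 4
  position 1: throw height = 7, running sum = 11
  position 2: throw height = 4, running sum = 15
  position 3: throw height = 9, running sum = 24
  position 4: throw height = 6, running sum = 30
Total sum = 30; balls = sum / n = 30 / 5 = 6

Answer: 6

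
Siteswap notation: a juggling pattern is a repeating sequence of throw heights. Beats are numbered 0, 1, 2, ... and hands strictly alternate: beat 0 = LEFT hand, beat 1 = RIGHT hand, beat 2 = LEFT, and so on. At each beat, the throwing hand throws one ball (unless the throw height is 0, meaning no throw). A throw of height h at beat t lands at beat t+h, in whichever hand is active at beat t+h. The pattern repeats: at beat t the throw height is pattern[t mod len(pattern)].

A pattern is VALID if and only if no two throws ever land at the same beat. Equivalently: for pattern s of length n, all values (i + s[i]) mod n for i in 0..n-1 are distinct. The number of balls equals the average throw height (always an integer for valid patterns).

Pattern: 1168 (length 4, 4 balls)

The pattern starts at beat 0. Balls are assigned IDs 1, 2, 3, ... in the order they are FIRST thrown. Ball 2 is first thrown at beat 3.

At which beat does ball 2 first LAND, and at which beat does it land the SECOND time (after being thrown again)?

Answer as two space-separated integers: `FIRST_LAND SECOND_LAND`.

Beat 0 (L): throw ball1 h=1 -> lands@1:R; in-air after throw: [b1@1:R]
Beat 1 (R): throw ball1 h=1 -> lands@2:L; in-air after throw: [b1@2:L]
Beat 2 (L): throw ball1 h=6 -> lands@8:L; in-air after throw: [b1@8:L]
Beat 3 (R): throw ball2 h=8 -> lands@11:R; in-air after throw: [b1@8:L b2@11:R]
Beat 4 (L): throw ball3 h=1 -> lands@5:R; in-air after throw: [b3@5:R b1@8:L b2@11:R]
Beat 5 (R): throw ball3 h=1 -> lands@6:L; in-air after throw: [b3@6:L b1@8:L b2@11:R]
Beat 6 (L): throw ball3 h=6 -> lands@12:L; in-air after throw: [b1@8:L b2@11:R b3@12:L]
Beat 7 (R): throw ball4 h=8 -> lands@15:R; in-air after throw: [b1@8:L b2@11:R b3@12:L b4@15:R]
Beat 8 (L): throw ball1 h=1 -> lands@9:R; in-air after throw: [b1@9:R b2@11:R b3@12:L b4@15:R]
Beat 9 (R): throw ball1 h=1 -> lands@10:L; in-air after throw: [b1@10:L b2@11:R b3@12:L b4@15:R]
Beat 10 (L): throw ball1 h=6 -> lands@16:L; in-air after throw: [b2@11:R b3@12:L b4@15:R b1@16:L]
Beat 11 (R): throw ball2 h=8 -> lands@19:R; in-air after throw: [b3@12:L b4@15:R b1@16:L b2@19:R]
Beat 12 (L): throw ball3 h=1 -> lands@13:R; in-air after throw: [b3@13:R b4@15:R b1@16:L b2@19:R]
Beat 13 (R): throw ball3 h=1 -> lands@14:L; in-air after throw: [b3@14:L b4@15:R b1@16:L b2@19:R]
Beat 14 (L): throw ball3 h=6 -> lands@20:L; in-air after throw: [b4@15:R b1@16:L b2@19:R b3@20:L]
Beat 15 (R): throw ball4 h=8 -> lands@23:R; in-air after throw: [b1@16:L b2@19:R b3@20:L b4@23:R]
Beat 16 (L): throw ball1 h=1 -> lands@17:R; in-air after throw: [b1@17:R b2@19:R b3@20:L b4@23:R]
Beat 17 (R): throw ball1 h=1 -> lands@18:L; in-air after throw: [b1@18:L b2@19:R b3@20:L b4@23:R]
Beat 18 (L): throw ball1 h=6 -> lands@24:L; in-air after throw: [b2@19:R b3@20:L b4@23:R b1@24:L]
Beat 19 (R): throw ball2 h=8 -> lands@27:R; in-air after throw: [b3@20:L b4@23:R b1@24:L b2@27:R]
Ball 2: thrown@3 h=8 -> first land @11; rethrown@11 h=8 -> second land @19

Answer: 11 19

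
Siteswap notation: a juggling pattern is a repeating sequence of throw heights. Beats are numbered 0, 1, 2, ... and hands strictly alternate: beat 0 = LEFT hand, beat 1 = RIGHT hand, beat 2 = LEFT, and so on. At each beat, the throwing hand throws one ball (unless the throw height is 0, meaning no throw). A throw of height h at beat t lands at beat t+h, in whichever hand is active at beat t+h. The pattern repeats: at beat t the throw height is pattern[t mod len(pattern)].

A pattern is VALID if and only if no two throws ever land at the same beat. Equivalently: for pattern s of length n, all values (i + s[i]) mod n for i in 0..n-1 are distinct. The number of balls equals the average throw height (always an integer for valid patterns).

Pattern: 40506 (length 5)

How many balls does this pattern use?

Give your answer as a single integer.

Pattern = [4, 0, 5, 0, 6], length n = 5
  position 0: throw height = 4, running sum = 4
  position 1: throw height = 0, running sum = 4
  position 2: throw height = 5, running sum = 9
  position 3: throw height = 0, running sum = 9
  position 4: throw height = 6, running sum = 15
Total sum = 15; balls = sum / n = 15 / 5 = 3

Answer: 3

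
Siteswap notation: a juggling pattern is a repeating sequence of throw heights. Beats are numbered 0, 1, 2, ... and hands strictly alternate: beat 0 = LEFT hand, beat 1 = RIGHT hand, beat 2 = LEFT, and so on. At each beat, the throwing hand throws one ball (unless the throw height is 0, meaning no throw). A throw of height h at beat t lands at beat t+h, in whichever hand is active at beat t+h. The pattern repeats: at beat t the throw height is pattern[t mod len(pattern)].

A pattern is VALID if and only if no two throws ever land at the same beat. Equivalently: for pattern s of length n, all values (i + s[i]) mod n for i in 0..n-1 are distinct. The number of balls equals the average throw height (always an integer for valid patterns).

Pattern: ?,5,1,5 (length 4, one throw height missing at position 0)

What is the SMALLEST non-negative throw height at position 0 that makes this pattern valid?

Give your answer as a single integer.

Answer: 1

Derivation:
i=0: s[i]=? (unknown)
i=1: (1 + 5) mod 4 = 2
i=2: (2 + 1) mod 4 = 3
i=3: (3 + 5) mod 4 = 0
Known residues: [0, 2, 3]; need a permutation of 0..3, so missing residue r = 1
Need (0 + s) mod 4 = 1; smallest s = (1 - 0) mod 4 = 1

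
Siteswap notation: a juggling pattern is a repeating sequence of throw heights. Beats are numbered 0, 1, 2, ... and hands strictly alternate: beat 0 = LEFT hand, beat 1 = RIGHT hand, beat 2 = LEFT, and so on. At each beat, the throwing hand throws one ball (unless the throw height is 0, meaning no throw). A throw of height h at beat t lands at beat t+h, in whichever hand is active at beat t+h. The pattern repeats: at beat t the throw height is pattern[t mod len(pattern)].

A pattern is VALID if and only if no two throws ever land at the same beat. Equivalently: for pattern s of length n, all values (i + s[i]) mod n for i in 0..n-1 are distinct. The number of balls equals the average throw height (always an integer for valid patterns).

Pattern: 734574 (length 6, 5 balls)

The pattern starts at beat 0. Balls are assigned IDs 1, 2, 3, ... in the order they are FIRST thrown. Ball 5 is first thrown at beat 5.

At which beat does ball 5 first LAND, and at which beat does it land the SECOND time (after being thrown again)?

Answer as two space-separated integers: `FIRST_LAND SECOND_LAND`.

Answer: 9 14

Derivation:
Beat 0 (L): throw ball1 h=7 -> lands@7:R; in-air after throw: [b1@7:R]
Beat 1 (R): throw ball2 h=3 -> lands@4:L; in-air after throw: [b2@4:L b1@7:R]
Beat 2 (L): throw ball3 h=4 -> lands@6:L; in-air after throw: [b2@4:L b3@6:L b1@7:R]
Beat 3 (R): throw ball4 h=5 -> lands@8:L; in-air after throw: [b2@4:L b3@6:L b1@7:R b4@8:L]
Beat 4 (L): throw ball2 h=7 -> lands@11:R; in-air after throw: [b3@6:L b1@7:R b4@8:L b2@11:R]
Beat 5 (R): throw ball5 h=4 -> lands@9:R; in-air after throw: [b3@6:L b1@7:R b4@8:L b5@9:R b2@11:R]
Beat 6 (L): throw ball3 h=7 -> lands@13:R; in-air after throw: [b1@7:R b4@8:L b5@9:R b2@11:R b3@13:R]
Beat 7 (R): throw ball1 h=3 -> lands@10:L; in-air after throw: [b4@8:L b5@9:R b1@10:L b2@11:R b3@13:R]
Beat 8 (L): throw ball4 h=4 -> lands@12:L; in-air after throw: [b5@9:R b1@10:L b2@11:R b4@12:L b3@13:R]
Beat 9 (R): throw ball5 h=5 -> lands@14:L; in-air after throw: [b1@10:L b2@11:R b4@12:L b3@13:R b5@14:L]
Beat 10 (L): throw ball1 h=7 -> lands@17:R; in-air after throw: [b2@11:R b4@12:L b3@13:R b5@14:L b1@17:R]
Beat 11 (R): throw ball2 h=4 -> lands@15:R; in-air after throw: [b4@12:L b3@13:R b5@14:L b2@15:R b1@17:R]
Beat 12 (L): throw ball4 h=7 -> lands@19:R; in-air after throw: [b3@13:R b5@14:L b2@15:R b1@17:R b4@19:R]
Beat 13 (R): throw ball3 h=3 -> lands@16:L; in-air after throw: [b5@14:L b2@15:R b3@16:L b1@17:R b4@19:R]
Beat 14 (L): throw ball5 h=4 -> lands@18:L; in-air after throw: [b2@15:R b3@16:L b1@17:R b5@18:L b4@19:R]
Ball 5: thrown@5 h=4 -> first land @9; rethrown@9 h=5 -> second land @14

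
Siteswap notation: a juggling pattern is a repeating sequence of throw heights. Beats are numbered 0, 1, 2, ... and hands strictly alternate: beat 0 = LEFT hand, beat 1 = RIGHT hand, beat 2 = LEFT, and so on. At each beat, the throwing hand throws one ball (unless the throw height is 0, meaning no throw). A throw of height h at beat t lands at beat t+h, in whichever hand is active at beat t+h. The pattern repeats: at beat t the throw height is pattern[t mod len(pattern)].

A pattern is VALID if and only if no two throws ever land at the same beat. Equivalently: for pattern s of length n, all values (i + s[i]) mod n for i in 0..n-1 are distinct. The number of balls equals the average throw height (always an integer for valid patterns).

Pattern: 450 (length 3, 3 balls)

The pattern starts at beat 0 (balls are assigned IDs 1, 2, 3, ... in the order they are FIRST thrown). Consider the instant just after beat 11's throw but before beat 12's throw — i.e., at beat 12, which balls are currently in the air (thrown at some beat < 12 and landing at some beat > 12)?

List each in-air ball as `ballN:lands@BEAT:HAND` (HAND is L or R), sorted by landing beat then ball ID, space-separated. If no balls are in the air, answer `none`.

Answer: ball1:lands@13:R ball2:lands@15:R

Derivation:
Beat 0 (L): throw ball1 h=4 -> lands@4:L; in-air after throw: [b1@4:L]
Beat 1 (R): throw ball2 h=5 -> lands@6:L; in-air after throw: [b1@4:L b2@6:L]
Beat 3 (R): throw ball3 h=4 -> lands@7:R; in-air after throw: [b1@4:L b2@6:L b3@7:R]
Beat 4 (L): throw ball1 h=5 -> lands@9:R; in-air after throw: [b2@6:L b3@7:R b1@9:R]
Beat 6 (L): throw ball2 h=4 -> lands@10:L; in-air after throw: [b3@7:R b1@9:R b2@10:L]
Beat 7 (R): throw ball3 h=5 -> lands@12:L; in-air after throw: [b1@9:R b2@10:L b3@12:L]
Beat 9 (R): throw ball1 h=4 -> lands@13:R; in-air after throw: [b2@10:L b3@12:L b1@13:R]
Beat 10 (L): throw ball2 h=5 -> lands@15:R; in-air after throw: [b3@12:L b1@13:R b2@15:R]
Beat 12 (L): throw ball3 h=4 -> lands@16:L; in-air after throw: [b1@13:R b2@15:R b3@16:L]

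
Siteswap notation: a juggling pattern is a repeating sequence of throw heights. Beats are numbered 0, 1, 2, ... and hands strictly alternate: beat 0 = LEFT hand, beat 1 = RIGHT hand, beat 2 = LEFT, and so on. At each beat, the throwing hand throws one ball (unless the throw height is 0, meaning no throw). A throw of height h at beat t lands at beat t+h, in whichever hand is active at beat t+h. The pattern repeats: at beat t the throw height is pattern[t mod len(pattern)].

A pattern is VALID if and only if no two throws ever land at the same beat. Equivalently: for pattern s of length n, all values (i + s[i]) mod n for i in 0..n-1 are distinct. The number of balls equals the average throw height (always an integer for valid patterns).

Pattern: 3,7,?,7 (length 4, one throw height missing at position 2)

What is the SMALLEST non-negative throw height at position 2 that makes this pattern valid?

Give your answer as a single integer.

Answer: 3

Derivation:
i=0: (0 + 3) mod 4 = 3
i=1: (1 + 7) mod 4 = 0
i=2: s[i]=? (unknown)
i=3: (3 + 7) mod 4 = 2
Known residues: [0, 2, 3]; need a permutation of 0..3, so missing residue r = 1
Need (2 + s) mod 4 = 1; smallest s = (1 - 2) mod 4 = 3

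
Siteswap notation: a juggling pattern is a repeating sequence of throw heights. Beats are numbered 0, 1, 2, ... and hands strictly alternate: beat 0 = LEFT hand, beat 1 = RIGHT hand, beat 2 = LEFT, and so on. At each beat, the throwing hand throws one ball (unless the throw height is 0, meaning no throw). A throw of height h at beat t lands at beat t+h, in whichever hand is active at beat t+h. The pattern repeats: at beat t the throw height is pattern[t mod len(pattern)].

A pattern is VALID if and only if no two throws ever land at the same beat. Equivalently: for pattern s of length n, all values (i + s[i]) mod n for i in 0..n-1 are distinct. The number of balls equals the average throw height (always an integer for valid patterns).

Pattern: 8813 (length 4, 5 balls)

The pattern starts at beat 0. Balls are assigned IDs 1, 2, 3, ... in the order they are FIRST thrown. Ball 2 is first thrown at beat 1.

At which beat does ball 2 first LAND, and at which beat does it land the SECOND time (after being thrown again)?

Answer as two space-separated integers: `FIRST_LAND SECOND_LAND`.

Beat 0 (L): throw ball1 h=8 -> lands@8:L; in-air after throw: [b1@8:L]
Beat 1 (R): throw ball2 h=8 -> lands@9:R; in-air after throw: [b1@8:L b2@9:R]
Beat 2 (L): throw ball3 h=1 -> lands@3:R; in-air after throw: [b3@3:R b1@8:L b2@9:R]
Beat 3 (R): throw ball3 h=3 -> lands@6:L; in-air after throw: [b3@6:L b1@8:L b2@9:R]
Beat 4 (L): throw ball4 h=8 -> lands@12:L; in-air after throw: [b3@6:L b1@8:L b2@9:R b4@12:L]
Beat 5 (R): throw ball5 h=8 -> lands@13:R; in-air after throw: [b3@6:L b1@8:L b2@9:R b4@12:L b5@13:R]
Beat 6 (L): throw ball3 h=1 -> lands@7:R; in-air after throw: [b3@7:R b1@8:L b2@9:R b4@12:L b5@13:R]
Beat 7 (R): throw ball3 h=3 -> lands@10:L; in-air after throw: [b1@8:L b2@9:R b3@10:L b4@12:L b5@13:R]
Beat 8 (L): throw ball1 h=8 -> lands@16:L; in-air after throw: [b2@9:R b3@10:L b4@12:L b5@13:R b1@16:L]
Beat 9 (R): throw ball2 h=8 -> lands@17:R; in-air after throw: [b3@10:L b4@12:L b5@13:R b1@16:L b2@17:R]
Beat 10 (L): throw ball3 h=1 -> lands@11:R; in-air after throw: [b3@11:R b4@12:L b5@13:R b1@16:L b2@17:R]
Beat 11 (R): throw ball3 h=3 -> lands@14:L; in-air after throw: [b4@12:L b5@13:R b3@14:L b1@16:L b2@17:R]
Beat 12 (L): throw ball4 h=8 -> lands@20:L; in-air after throw: [b5@13:R b3@14:L b1@16:L b2@17:R b4@20:L]
Beat 13 (R): throw ball5 h=8 -> lands@21:R; in-air after throw: [b3@14:L b1@16:L b2@17:R b4@20:L b5@21:R]
Beat 14 (L): throw ball3 h=1 -> lands@15:R; in-air after throw: [b3@15:R b1@16:L b2@17:R b4@20:L b5@21:R]
Beat 15 (R): throw ball3 h=3 -> lands@18:L; in-air after throw: [b1@16:L b2@17:R b3@18:L b4@20:L b5@21:R]
Beat 16 (L): throw ball1 h=8 -> lands@24:L; in-air after throw: [b2@17:R b3@18:L b4@20:L b5@21:R b1@24:L]
Ball 2: thrown@1 h=8 -> first land @9; rethrown@9 h=8 -> second land @17

Answer: 9 17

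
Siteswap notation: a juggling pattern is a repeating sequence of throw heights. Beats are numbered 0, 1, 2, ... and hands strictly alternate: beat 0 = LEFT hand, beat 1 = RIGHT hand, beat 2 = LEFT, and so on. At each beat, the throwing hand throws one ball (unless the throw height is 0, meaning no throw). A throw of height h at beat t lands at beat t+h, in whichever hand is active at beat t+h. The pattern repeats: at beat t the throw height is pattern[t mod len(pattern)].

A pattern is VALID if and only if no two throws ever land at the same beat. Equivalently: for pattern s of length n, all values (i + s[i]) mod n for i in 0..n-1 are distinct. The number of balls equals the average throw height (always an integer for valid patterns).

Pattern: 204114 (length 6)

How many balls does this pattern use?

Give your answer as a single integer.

Answer: 2

Derivation:
Pattern = [2, 0, 4, 1, 1, 4], length n = 6
  position 0: throw height = 2, running sum = 2
  position 1: throw height = 0, running sum = 2
  position 2: throw height = 4, running sum = 6
  position 3: throw height = 1, running sum = 7
  position 4: throw height = 1, running sum = 8
  position 5: throw height = 4, running sum = 12
Total sum = 12; balls = sum / n = 12 / 6 = 2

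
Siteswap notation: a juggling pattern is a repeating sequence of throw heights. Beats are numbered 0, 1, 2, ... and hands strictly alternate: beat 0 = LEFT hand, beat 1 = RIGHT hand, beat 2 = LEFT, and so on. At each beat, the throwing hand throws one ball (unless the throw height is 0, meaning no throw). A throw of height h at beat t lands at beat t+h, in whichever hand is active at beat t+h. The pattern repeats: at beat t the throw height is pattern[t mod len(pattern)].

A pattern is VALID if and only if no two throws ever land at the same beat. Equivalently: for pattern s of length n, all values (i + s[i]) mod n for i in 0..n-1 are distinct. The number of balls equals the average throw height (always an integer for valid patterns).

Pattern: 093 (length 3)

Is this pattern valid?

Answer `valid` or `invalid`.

i=0: (i + s[i]) mod n = (0 + 0) mod 3 = 0
i=1: (i + s[i]) mod n = (1 + 9) mod 3 = 1
i=2: (i + s[i]) mod n = (2 + 3) mod 3 = 2
Residues: [0, 1, 2], distinct: True

Answer: valid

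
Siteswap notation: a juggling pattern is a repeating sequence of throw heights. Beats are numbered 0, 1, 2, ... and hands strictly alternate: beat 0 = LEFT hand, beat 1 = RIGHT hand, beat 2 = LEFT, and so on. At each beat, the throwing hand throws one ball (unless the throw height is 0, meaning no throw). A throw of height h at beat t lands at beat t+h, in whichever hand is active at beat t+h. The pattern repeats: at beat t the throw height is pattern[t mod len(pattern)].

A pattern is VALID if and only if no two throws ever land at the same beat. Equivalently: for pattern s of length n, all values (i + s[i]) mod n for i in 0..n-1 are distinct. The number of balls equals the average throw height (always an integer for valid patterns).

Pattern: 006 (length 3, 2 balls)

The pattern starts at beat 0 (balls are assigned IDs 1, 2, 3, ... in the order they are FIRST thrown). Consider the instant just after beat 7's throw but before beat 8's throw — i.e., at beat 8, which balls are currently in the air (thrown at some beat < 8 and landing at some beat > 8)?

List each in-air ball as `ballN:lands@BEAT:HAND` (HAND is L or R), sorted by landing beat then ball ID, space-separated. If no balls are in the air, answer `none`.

Answer: ball2:lands@11:R

Derivation:
Beat 2 (L): throw ball1 h=6 -> lands@8:L; in-air after throw: [b1@8:L]
Beat 5 (R): throw ball2 h=6 -> lands@11:R; in-air after throw: [b1@8:L b2@11:R]
Beat 8 (L): throw ball1 h=6 -> lands@14:L; in-air after throw: [b2@11:R b1@14:L]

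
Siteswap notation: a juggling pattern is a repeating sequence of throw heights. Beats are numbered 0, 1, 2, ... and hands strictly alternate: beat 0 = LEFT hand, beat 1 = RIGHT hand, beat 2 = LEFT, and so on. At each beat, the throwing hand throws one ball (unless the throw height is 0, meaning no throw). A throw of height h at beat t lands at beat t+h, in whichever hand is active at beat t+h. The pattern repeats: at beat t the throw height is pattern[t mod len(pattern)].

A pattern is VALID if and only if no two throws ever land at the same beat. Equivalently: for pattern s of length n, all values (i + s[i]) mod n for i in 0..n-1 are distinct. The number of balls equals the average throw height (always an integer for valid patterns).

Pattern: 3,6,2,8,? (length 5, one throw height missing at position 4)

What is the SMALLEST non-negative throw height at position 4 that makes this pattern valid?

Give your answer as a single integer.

Answer: 1

Derivation:
i=0: (0 + 3) mod 5 = 3
i=1: (1 + 6) mod 5 = 2
i=2: (2 + 2) mod 5 = 4
i=3: (3 + 8) mod 5 = 1
i=4: s[i]=? (unknown)
Known residues: [1, 2, 3, 4]; need a permutation of 0..4, so missing residue r = 0
Need (4 + s) mod 5 = 0; smallest s = (0 - 4) mod 5 = 1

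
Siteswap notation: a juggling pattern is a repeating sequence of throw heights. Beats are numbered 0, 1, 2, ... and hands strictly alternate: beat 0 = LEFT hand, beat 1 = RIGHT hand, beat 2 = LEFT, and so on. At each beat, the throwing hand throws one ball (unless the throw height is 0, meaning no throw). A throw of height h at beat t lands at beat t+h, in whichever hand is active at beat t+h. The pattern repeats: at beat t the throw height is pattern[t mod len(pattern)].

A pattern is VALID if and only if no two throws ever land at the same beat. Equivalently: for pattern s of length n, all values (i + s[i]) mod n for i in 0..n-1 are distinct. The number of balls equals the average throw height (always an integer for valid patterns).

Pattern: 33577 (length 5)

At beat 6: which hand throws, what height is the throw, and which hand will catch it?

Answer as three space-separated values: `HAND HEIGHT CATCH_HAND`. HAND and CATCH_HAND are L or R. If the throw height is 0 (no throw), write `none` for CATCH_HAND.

Beat 6: 6 mod 2 = 0, so hand = L
Throw height = pattern[6 mod 5] = pattern[1] = 3
Lands at beat 6+3=9, 9 mod 2 = 1, so catch hand = R

Answer: L 3 R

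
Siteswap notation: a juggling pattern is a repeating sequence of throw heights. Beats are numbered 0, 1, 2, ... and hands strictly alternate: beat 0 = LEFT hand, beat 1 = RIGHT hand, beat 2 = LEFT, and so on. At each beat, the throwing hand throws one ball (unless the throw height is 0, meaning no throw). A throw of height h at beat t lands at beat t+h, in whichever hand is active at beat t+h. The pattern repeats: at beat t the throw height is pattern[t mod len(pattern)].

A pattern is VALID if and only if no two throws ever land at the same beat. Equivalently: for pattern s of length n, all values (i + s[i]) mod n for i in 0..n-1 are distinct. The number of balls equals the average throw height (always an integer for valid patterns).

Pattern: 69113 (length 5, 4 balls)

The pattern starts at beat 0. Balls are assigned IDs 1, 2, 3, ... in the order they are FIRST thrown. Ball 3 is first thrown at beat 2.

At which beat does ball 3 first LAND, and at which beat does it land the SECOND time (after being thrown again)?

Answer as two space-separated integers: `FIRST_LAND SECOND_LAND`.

Answer: 3 4

Derivation:
Beat 0 (L): throw ball1 h=6 -> lands@6:L; in-air after throw: [b1@6:L]
Beat 1 (R): throw ball2 h=9 -> lands@10:L; in-air after throw: [b1@6:L b2@10:L]
Beat 2 (L): throw ball3 h=1 -> lands@3:R; in-air after throw: [b3@3:R b1@6:L b2@10:L]
Beat 3 (R): throw ball3 h=1 -> lands@4:L; in-air after throw: [b3@4:L b1@6:L b2@10:L]
Beat 4 (L): throw ball3 h=3 -> lands@7:R; in-air after throw: [b1@6:L b3@7:R b2@10:L]
Ball 3: thrown@2 h=1 -> first land @3; rethrown@3 h=1 -> second land @4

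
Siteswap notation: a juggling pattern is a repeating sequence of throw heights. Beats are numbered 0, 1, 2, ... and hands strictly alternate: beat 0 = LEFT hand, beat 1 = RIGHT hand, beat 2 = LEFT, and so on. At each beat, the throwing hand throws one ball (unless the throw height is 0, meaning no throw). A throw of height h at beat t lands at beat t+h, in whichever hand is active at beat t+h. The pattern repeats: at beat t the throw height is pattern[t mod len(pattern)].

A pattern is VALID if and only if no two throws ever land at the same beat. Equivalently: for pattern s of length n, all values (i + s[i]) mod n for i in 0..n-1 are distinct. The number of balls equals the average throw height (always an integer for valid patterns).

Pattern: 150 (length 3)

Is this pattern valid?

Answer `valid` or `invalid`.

i=0: (i + s[i]) mod n = (0 + 1) mod 3 = 1
i=1: (i + s[i]) mod n = (1 + 5) mod 3 = 0
i=2: (i + s[i]) mod n = (2 + 0) mod 3 = 2
Residues: [1, 0, 2], distinct: True

Answer: valid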